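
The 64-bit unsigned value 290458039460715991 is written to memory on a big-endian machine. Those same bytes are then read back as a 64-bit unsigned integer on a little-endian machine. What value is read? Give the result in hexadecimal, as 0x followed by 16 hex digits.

290458039460715991 in 64-bit hexadecimal is 0x0407EA0C48365DD7.
Stored big-endian, the bytes at ascending addresses are 04 07 EA 0C 48 36 5D D7.
Read back as little-endian, the first byte is least significant, giving 0xD75D36480CEA0704.

0xD75D36480CEA0704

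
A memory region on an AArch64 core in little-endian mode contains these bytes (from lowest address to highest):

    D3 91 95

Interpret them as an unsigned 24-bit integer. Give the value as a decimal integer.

9802195

Little-endian: lowest address holds the least-significant byte.
Reassemble most-significant byte first: 95 91 D3 → 0x9591D3.
0x9591D3 = 9802195.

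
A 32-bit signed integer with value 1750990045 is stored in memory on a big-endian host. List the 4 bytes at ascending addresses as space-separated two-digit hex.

1750990045 in hexadecimal, padded to 32 bits, is 0x685DFCDD.
Split into bytes (most-significant first): 68 5D FC DD.
Big-endian: lowest address holds the most-significant byte.
So the memory order matches the most-significant-first order: 68 5D FC DD.

68 5D FC DD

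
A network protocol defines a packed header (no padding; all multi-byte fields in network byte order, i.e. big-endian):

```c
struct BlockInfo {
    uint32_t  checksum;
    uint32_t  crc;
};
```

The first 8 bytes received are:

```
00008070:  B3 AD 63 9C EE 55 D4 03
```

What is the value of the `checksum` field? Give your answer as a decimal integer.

3014484892

`checksum` is the first field, at byte offset 0, occupying 4 bytes.
Bytes at offsets 0..3: B3 AD 63 9C.
Big-endian stores the most-significant byte at the lowest address.
The bytes are already most-significant first: 0xB3AD639C.
0xB3AD639C = 3014484892.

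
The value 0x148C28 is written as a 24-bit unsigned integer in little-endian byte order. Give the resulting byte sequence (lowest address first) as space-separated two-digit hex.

Split into bytes (most-significant first): 14 8C 28.
Little-endian stores the least-significant byte at the lowest address.
So at ascending addresses the bytes are 28 8C 14.

28 8C 14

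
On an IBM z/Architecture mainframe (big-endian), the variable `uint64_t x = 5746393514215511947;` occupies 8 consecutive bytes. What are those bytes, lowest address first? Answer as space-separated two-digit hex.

5746393514215511947 in hexadecimal, padded to 64 bits, is 0x4FBF4A749A6C978B.
Split into bytes (most-significant first): 4F BF 4A 74 9A 6C 97 8B.
Big-endian stores the most-significant byte at the lowest address.
So the memory order matches the most-significant-first order: 4F BF 4A 74 9A 6C 97 8B.

4F BF 4A 74 9A 6C 97 8B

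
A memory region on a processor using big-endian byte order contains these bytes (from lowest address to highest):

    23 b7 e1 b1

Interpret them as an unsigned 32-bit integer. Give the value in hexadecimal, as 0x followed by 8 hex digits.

0x23B7E1B1

Big-endian stores the most-significant byte at the lowest address.
The bytes are already most-significant first: 0x23B7E1B1.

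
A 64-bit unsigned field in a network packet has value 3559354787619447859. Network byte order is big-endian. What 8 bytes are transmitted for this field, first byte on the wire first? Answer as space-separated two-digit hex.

3559354787619447859 in hexadecimal, padded to 64 bits, is 0x31655E5231A4A433.
Split into bytes (most-significant first): 31 65 5E 52 31 A4 A4 33.
In big-endian order the high byte comes first in memory.
So the memory order matches the most-significant-first order: 31 65 5E 52 31 A4 A4 33.

31 65 5E 52 31 A4 A4 33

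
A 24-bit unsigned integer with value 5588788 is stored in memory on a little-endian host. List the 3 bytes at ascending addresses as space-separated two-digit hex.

34 47 55

5588788 in hexadecimal, padded to 24 bits, is 0x554734.
Split into bytes (most-significant first): 55 47 34.
In little-endian order the low byte comes first in memory.
So at ascending addresses the bytes are 34 47 55.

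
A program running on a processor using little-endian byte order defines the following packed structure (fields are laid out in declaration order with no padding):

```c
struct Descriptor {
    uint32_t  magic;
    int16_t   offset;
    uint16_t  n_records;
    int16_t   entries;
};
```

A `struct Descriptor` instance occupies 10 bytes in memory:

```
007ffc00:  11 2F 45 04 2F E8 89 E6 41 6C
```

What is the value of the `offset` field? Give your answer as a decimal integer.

-6097

`offset` follows `magic` (4 bytes), so it starts at byte offset 4 and occupies 2 bytes.
Bytes at offsets 4..5: 2F E8.
Little-endian: lowest address holds the least-significant byte.
Reassemble most-significant byte first: E8 2F → 0xE82F.
Top bit is set, so as a signed 16-bit value this is 0xE82F − 2^16 = -6097.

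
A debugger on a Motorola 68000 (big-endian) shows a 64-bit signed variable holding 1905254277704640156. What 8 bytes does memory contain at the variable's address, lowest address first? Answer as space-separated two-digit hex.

1A 70 D2 AB CD 60 E6 9C

1905254277704640156 in hexadecimal, padded to 64 bits, is 0x1A70D2ABCD60E69C.
Split into bytes (most-significant first): 1A 70 D2 AB CD 60 E6 9C.
Big-endian: lowest address holds the most-significant byte.
So the memory order matches the most-significant-first order: 1A 70 D2 AB CD 60 E6 9C.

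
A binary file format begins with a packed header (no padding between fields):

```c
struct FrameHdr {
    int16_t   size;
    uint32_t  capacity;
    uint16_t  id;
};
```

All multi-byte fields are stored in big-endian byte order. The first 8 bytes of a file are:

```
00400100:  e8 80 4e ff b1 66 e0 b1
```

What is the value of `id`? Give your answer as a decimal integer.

`id` follows `size` (2 B), `capacity` (4 B), so it starts at offset 2 + 4 = 6 and occupies 2 bytes.
Bytes at offsets 6..7: E0 B1.
Big-endian stores the most-significant byte at the lowest address.
The bytes are already most-significant first: 0xE0B1.
0xE0B1 = 57521.

57521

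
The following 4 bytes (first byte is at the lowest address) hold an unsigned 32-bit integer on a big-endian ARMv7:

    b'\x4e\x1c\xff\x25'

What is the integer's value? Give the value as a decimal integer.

1310523173

Big-endian stores the most-significant byte at the lowest address.
The bytes are already most-significant first: 0x4E1CFF25.
0x4E1CFF25 = 1310523173.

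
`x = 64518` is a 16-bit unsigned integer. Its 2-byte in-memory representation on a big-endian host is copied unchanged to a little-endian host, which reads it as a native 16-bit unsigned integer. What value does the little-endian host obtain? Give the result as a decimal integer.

64518 in 16-bit hexadecimal is 0xFC06.
Stored big-endian, the bytes at ascending addresses are FC 06.
Read back as little-endian, the first byte is least significant, giving 0x06FC.
0x06FC = 1788.

1788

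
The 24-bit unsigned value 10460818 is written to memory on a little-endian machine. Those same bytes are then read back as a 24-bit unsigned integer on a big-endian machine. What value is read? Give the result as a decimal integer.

9608863

10460818 in 24-bit hexadecimal is 0x9F9E92.
Stored little-endian, the bytes at ascending addresses are 92 9E 9F.
Read back as big-endian, the last byte is least significant, giving 0x929E9F.
0x929E9F = 9608863.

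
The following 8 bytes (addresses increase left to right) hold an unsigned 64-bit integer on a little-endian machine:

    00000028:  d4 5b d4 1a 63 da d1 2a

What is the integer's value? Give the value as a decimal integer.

In little-endian order the low byte comes first in memory.
Reassemble most-significant byte first: 2A D1 DA 63 1A D4 5B D4 → 0x2AD1DA631AD45BD4.
0x2AD1DA631AD45BD4 = 3085487338912242644.

3085487338912242644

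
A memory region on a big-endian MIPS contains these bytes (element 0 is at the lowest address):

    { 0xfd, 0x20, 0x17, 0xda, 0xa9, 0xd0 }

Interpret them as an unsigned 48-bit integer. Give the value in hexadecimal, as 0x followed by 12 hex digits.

0xFD2017DAA9D0

Big-endian stores the most-significant byte at the lowest address.
The bytes are already most-significant first: 0xFD2017DAA9D0.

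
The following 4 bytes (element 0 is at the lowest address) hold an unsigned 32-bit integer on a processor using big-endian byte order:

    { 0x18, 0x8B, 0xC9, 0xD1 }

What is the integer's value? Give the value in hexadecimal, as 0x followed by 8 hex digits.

0x188BC9D1

Big-endian: lowest address holds the most-significant byte.
The bytes are already most-significant first: 0x188BC9D1.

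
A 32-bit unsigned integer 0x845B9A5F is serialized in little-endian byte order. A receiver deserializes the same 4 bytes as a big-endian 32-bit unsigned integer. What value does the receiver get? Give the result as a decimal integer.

1603951492

Stored little-endian, the bytes at ascending addresses are 5F 9A 5B 84.
Read back as big-endian, the last byte is least significant, giving 0x5F9A5B84.
0x5F9A5B84 = 1603951492.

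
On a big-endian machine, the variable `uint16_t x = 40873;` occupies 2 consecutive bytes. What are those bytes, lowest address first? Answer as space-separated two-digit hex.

9F A9

40873 in hexadecimal, padded to 16 bits, is 0x9FA9.
Split into bytes (most-significant first): 9F A9.
In big-endian order the high byte comes first in memory.
So the memory order matches the most-significant-first order: 9F A9.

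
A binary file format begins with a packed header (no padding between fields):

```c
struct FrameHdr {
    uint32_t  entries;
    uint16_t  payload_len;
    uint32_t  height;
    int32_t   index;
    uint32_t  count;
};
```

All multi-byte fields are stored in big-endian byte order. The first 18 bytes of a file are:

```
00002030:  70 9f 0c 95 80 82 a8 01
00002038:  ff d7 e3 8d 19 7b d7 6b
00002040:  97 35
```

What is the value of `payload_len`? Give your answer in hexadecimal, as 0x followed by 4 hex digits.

0x8082

`payload_len` follows `entries` (4 bytes), so it starts at byte offset 4 and occupies 2 bytes.
Bytes at offsets 4..5: 80 82.
Big-endian stores the most-significant byte at the lowest address.
The bytes are already most-significant first: 0x8082.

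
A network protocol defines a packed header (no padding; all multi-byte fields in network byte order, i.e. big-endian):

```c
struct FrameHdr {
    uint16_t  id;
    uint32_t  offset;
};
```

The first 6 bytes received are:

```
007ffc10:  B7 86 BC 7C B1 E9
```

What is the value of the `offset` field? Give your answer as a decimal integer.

`offset` follows `id` (2 bytes), so it starts at byte offset 2 and occupies 4 bytes.
Bytes at offsets 2..5: BC 7C B1 E9.
In big-endian order the high byte comes first in memory.
The bytes are already most-significant first: 0xBC7CB1E9.
0xBC7CB1E9 = 3162288617.

3162288617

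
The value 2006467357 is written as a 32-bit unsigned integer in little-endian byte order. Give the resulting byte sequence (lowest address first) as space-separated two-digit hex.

2006467357 in hexadecimal, padded to 32 bits, is 0x7798431D.
Split into bytes (most-significant first): 77 98 43 1D.
Little-endian stores the least-significant byte at the lowest address.
So at ascending addresses the bytes are 1D 43 98 77.

1D 43 98 77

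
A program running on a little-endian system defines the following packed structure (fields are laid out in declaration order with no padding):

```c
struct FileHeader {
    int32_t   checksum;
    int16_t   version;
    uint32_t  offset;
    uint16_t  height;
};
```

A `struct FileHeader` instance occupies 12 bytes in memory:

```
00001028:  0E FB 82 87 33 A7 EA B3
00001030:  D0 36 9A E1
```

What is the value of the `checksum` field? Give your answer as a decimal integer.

-2021459186

`checksum` is the first field, at byte offset 0, occupying 4 bytes.
Bytes at offsets 0..3: 0E FB 82 87.
Little-endian stores the least-significant byte at the lowest address.
Reassemble most-significant byte first: 87 82 FB 0E → 0x8782FB0E.
Top bit is set, so as a signed 32-bit value this is 0x8782FB0E − 2^32 = -2021459186.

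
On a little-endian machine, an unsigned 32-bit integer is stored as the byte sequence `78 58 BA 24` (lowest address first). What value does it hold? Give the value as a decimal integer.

Little-endian stores the least-significant byte at the lowest address.
Reassemble most-significant byte first: 24 BA 58 78 → 0x24BA5878.
0x24BA5878 = 616192120.

616192120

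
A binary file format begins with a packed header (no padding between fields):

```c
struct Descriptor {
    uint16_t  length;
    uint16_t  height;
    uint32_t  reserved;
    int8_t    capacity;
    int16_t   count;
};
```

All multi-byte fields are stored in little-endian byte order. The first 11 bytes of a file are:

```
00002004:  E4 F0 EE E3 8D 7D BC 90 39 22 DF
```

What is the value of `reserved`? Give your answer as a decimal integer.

2428272013

`reserved` follows `length` (2 B), `height` (2 B), so it starts at offset 2 + 2 = 4 and occupies 4 bytes.
Bytes at offsets 4..7: 8D 7D BC 90.
In little-endian order the low byte comes first in memory.
Reassemble most-significant byte first: 90 BC 7D 8D → 0x90BC7D8D.
0x90BC7D8D = 2428272013.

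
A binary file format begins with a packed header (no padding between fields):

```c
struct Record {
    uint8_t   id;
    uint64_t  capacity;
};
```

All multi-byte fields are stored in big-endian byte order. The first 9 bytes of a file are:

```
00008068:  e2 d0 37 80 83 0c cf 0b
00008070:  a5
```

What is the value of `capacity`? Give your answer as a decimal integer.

`capacity` follows `id` (1 byte), so it starts at byte offset 1 and occupies 8 bytes.
Bytes at offsets 1..8: D0 37 80 83 0C CF 0B A5.
Big-endian: lowest address holds the most-significant byte.
The bytes are already most-significant first: 0xD03780830CCF0BA5.
0xD03780830CCF0BA5 = 15003601983952063397.

15003601983952063397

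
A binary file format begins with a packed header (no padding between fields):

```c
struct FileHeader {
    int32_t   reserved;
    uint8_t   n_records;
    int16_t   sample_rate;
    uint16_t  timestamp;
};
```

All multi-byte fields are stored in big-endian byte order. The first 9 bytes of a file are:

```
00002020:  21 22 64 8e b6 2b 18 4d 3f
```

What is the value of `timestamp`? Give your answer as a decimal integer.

`timestamp` follows `reserved` (4 B), `n_records` (1 B), `sample_rate` (2 B), so it starts at offset 4 + 1 + 2 = 7 and occupies 2 bytes.
Bytes at offsets 7..8: 4D 3F.
In big-endian order the high byte comes first in memory.
The bytes are already most-significant first: 0x4D3F.
0x4D3F = 19775.

19775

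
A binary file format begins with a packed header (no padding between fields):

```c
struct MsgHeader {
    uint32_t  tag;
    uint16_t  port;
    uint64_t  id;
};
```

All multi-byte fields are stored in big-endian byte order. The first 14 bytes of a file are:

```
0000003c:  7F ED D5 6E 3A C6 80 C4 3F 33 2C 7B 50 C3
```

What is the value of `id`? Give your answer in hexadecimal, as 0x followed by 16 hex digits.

`id` follows `tag` (4 B), `port` (2 B), so it starts at offset 4 + 2 = 6 and occupies 8 bytes.
Bytes at offsets 6..13: 80 C4 3F 33 2C 7B 50 C3.
In big-endian order the high byte comes first in memory.
The bytes are already most-significant first: 0x80C43F332C7B50C3.

0x80C43F332C7B50C3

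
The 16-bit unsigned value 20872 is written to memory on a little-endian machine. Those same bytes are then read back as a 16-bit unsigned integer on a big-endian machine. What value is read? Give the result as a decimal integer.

34897

20872 in 16-bit hexadecimal is 0x5188.
Stored little-endian, the bytes at ascending addresses are 88 51.
Read back as big-endian, the last byte is least significant, giving 0x8851.
0x8851 = 34897.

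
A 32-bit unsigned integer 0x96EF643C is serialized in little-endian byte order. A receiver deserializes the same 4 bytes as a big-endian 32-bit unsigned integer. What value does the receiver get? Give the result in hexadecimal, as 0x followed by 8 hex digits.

0x3C64EF96

Stored little-endian, the bytes at ascending addresses are 3C 64 EF 96.
Read back as big-endian, the last byte is least significant, giving 0x3C64EF96.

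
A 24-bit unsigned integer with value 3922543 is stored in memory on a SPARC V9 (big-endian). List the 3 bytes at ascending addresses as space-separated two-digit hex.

3B DA 6F

3922543 in hexadecimal, padded to 24 bits, is 0x3BDA6F.
Split into bytes (most-significant first): 3B DA 6F.
Big-endian: lowest address holds the most-significant byte.
So the memory order matches the most-significant-first order: 3B DA 6F.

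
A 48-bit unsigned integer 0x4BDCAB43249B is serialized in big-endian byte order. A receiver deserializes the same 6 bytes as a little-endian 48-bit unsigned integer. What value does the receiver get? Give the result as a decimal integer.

170580056464459

Stored big-endian, the bytes at ascending addresses are 4B DC AB 43 24 9B.
Read back as little-endian, the first byte is least significant, giving 0x9B2443ABDC4B.
0x9B2443ABDC4B = 170580056464459.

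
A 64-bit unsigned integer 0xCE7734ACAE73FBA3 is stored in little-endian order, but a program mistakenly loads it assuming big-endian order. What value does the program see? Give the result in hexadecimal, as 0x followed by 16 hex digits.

0xA3FB73AEAC3477CE

Stored little-endian, the bytes at ascending addresses are A3 FB 73 AE AC 34 77 CE.
Read back as big-endian, the last byte is least significant, giving 0xA3FB73AEAC3477CE.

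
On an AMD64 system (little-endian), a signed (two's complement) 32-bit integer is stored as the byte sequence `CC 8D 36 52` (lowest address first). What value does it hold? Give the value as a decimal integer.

Little-endian: lowest address holds the least-significant byte.
Reassemble most-significant byte first: 52 36 8D CC → 0x52368DCC.
0x52368DCC = 1379306956.

1379306956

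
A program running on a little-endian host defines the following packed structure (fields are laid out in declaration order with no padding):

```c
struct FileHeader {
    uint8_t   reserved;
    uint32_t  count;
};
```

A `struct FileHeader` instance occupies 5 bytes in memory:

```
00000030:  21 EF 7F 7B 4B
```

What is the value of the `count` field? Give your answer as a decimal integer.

`count` follows `reserved` (1 byte), so it starts at byte offset 1 and occupies 4 bytes.
Bytes at offsets 1..4: EF 7F 7B 4B.
Little-endian stores the least-significant byte at the lowest address.
Reassemble most-significant byte first: 4B 7B 7F EF → 0x4B7B7FEF.
0x4B7B7FEF = 1266384879.

1266384879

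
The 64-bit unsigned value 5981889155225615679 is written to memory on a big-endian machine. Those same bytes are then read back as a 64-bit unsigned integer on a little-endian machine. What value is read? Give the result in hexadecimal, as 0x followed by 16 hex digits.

0x3FFDFB467EF00353

5981889155225615679 in 64-bit hexadecimal is 0x5303F07E46FBFD3F.
Stored big-endian, the bytes at ascending addresses are 53 03 F0 7E 46 FB FD 3F.
Read back as little-endian, the first byte is least significant, giving 0x3FFDFB467EF00353.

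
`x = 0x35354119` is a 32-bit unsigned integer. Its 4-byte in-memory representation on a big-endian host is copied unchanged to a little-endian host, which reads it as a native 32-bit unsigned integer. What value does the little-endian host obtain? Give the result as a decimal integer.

423703861

Stored big-endian, the bytes at ascending addresses are 35 35 41 19.
Read back as little-endian, the first byte is least significant, giving 0x19413535.
0x19413535 = 423703861.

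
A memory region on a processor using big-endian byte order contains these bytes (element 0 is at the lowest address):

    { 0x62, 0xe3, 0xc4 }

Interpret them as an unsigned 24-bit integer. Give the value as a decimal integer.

In big-endian order the high byte comes first in memory.
The bytes are already most-significant first: 0x62E3C4.
0x62E3C4 = 6480836.

6480836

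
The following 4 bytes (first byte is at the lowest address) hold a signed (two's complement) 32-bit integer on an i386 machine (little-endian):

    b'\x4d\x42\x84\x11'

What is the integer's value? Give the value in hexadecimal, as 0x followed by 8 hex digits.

0x1184424D

In little-endian order the low byte comes first in memory.
Reassemble most-significant byte first: 11 84 42 4D → 0x1184424D.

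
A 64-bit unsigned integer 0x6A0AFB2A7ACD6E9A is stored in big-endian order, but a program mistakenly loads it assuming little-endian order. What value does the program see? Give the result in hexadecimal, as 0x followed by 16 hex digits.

Stored big-endian, the bytes at ascending addresses are 6A 0A FB 2A 7A CD 6E 9A.
Read back as little-endian, the first byte is least significant, giving 0x9A6ECD7A2AFB0A6A.

0x9A6ECD7A2AFB0A6A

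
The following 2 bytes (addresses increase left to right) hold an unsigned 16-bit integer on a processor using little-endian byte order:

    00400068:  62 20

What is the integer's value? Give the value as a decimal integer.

Little-endian stores the least-significant byte at the lowest address.
Reassemble most-significant byte first: 20 62 → 0x2062.
0x2062 = 8290.

8290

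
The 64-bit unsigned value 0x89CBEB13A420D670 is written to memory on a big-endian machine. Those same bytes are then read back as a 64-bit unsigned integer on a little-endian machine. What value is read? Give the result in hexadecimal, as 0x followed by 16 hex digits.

Stored big-endian, the bytes at ascending addresses are 89 CB EB 13 A4 20 D6 70.
Read back as little-endian, the first byte is least significant, giving 0x70D620A413EBCB89.

0x70D620A413EBCB89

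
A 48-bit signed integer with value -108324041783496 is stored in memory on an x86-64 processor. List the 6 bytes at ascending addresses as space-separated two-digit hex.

38 07 F8 D7 7A 9D

Two's complement of -108324041783496 in 48 bits: 108324041783496 = 0x62852807F8C8; invert → 0x9D7AD7F80737; add 1 → 0x9D7AD7F80738.
Split into bytes (most-significant first): 9D 7A D7 F8 07 38.
Little-endian: lowest address holds the least-significant byte.
So at ascending addresses the bytes are 38 07 F8 D7 7A 9D.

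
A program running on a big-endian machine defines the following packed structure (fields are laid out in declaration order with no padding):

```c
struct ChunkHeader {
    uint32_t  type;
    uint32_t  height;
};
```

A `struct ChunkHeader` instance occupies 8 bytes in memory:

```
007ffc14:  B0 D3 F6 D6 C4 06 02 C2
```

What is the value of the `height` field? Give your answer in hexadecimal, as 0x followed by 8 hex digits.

`height` follows `type` (4 bytes), so it starts at byte offset 4 and occupies 4 bytes.
Bytes at offsets 4..7: C4 06 02 C2.
In big-endian order the high byte comes first in memory.
The bytes are already most-significant first: 0xC40602C2.

0xC40602C2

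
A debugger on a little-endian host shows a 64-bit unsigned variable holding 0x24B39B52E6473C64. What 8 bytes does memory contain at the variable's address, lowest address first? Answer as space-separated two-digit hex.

Split into bytes (most-significant first): 24 B3 9B 52 E6 47 3C 64.
Little-endian stores the least-significant byte at the lowest address.
So at ascending addresses the bytes are 64 3C 47 E6 52 9B B3 24.

64 3C 47 E6 52 9B B3 24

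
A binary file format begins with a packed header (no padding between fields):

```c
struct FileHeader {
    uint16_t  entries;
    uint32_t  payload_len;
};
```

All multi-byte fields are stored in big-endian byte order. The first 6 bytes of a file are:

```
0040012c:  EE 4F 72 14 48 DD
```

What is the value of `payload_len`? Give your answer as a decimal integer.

1913931997

`payload_len` follows `entries` (2 bytes), so it starts at byte offset 2 and occupies 4 bytes.
Bytes at offsets 2..5: 72 14 48 DD.
Big-endian: lowest address holds the most-significant byte.
The bytes are already most-significant first: 0x721448DD.
0x721448DD = 1913931997.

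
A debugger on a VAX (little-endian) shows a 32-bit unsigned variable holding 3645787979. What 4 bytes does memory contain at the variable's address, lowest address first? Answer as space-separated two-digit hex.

3645787979 in hexadecimal, padded to 32 bits, is 0xD94E4F4B.
Split into bytes (most-significant first): D9 4E 4F 4B.
Little-endian stores the least-significant byte at the lowest address.
So at ascending addresses the bytes are 4B 4F 4E D9.

4B 4F 4E D9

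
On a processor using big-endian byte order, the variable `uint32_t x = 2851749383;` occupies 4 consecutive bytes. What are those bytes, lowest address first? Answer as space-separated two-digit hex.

2851749383 in hexadecimal, padded to 32 bits, is 0xA9FA3E07.
Split into bytes (most-significant first): A9 FA 3E 07.
In big-endian order the high byte comes first in memory.
So the memory order matches the most-significant-first order: A9 FA 3E 07.

A9 FA 3E 07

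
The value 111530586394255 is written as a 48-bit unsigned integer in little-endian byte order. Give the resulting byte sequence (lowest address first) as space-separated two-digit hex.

111530586394255 in hexadecimal, padded to 48 bits, is 0x656FBCFBCE8F.
Split into bytes (most-significant first): 65 6F BC FB CE 8F.
Little-endian stores the least-significant byte at the lowest address.
So at ascending addresses the bytes are 8F CE FB BC 6F 65.

8F CE FB BC 6F 65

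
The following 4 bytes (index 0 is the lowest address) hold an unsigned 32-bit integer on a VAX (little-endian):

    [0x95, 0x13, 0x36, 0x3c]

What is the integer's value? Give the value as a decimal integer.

Little-endian stores the least-significant byte at the lowest address.
Reassemble most-significant byte first: 3C 36 13 95 → 0x3C361395.
0x3C361395 = 1010176917.

1010176917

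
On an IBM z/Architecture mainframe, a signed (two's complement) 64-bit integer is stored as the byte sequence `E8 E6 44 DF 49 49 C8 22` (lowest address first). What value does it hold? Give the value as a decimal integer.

Big-endian: lowest address holds the most-significant byte.
The bytes are already most-significant first: 0xE8E644DF4949C822.
Top bit is set, so as a signed 64-bit value this is 0xE8E644DF4949C822 − 2^64 = -1664567286468851678.

-1664567286468851678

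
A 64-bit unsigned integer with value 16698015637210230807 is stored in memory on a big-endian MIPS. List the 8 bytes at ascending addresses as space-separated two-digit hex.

16698015637210230807 in hexadecimal, padded to 64 bits, is 0xE7BB44C08DD57017.
Split into bytes (most-significant first): E7 BB 44 C0 8D D5 70 17.
Big-endian: lowest address holds the most-significant byte.
So the memory order matches the most-significant-first order: E7 BB 44 C0 8D D5 70 17.

E7 BB 44 C0 8D D5 70 17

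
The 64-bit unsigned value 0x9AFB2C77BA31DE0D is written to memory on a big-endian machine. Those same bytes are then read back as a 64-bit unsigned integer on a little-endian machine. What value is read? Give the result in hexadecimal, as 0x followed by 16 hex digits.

Stored big-endian, the bytes at ascending addresses are 9A FB 2C 77 BA 31 DE 0D.
Read back as little-endian, the first byte is least significant, giving 0x0DDE31BA772CFB9A.

0x0DDE31BA772CFB9A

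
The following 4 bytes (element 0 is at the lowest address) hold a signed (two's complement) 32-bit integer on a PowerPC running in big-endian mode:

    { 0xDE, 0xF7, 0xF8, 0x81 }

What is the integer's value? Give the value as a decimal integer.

In big-endian order the high byte comes first in memory.
The bytes are already most-significant first: 0xDEF7F881.
Top bit is set, so as a signed 32-bit value this is 0xDEF7F881 − 2^32 = -554174335.

-554174335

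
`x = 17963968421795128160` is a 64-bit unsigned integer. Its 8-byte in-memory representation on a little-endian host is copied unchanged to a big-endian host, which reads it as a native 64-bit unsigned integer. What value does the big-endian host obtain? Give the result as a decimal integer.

6981545038896844025

17963968421795128160 in 64-bit hexadecimal is 0xF94CD61A396EE360.
Stored little-endian, the bytes at ascending addresses are 60 E3 6E 39 1A D6 4C F9.
Read back as big-endian, the last byte is least significant, giving 0x60E36E391AD64CF9.
0x60E36E391AD64CF9 = 6981545038896844025.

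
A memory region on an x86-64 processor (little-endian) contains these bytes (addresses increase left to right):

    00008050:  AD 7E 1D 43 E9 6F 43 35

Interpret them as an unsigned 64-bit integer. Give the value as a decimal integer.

In little-endian order the low byte comes first in memory.
Reassemble most-significant byte first: 35 43 6F E9 43 1D 7E AD → 0x35436FE9431D7EAD.
0x35436FE9431D7EAD = 3838034355093864109.

3838034355093864109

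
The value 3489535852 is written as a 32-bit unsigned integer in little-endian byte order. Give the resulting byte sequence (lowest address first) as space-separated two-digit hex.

3489535852 in hexadecimal, padded to 32 bits, is 0xCFFE176C.
Split into bytes (most-significant first): CF FE 17 6C.
Little-endian stores the least-significant byte at the lowest address.
So at ascending addresses the bytes are 6C 17 FE CF.

6C 17 FE CF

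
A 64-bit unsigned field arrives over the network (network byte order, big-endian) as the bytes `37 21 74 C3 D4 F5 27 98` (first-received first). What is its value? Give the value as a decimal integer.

Big-endian stores the most-significant byte at the lowest address.
The bytes are already most-significant first: 0x372174C3D4F52798.
0x372174C3D4F52798 = 3972584730757769112.

3972584730757769112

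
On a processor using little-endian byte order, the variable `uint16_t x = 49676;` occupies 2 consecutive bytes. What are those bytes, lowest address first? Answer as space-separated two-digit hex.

0C C2

49676 in hexadecimal, padded to 16 bits, is 0xC20C.
Split into bytes (most-significant first): C2 0C.
In little-endian order the low byte comes first in memory.
So at ascending addresses the bytes are 0C C2.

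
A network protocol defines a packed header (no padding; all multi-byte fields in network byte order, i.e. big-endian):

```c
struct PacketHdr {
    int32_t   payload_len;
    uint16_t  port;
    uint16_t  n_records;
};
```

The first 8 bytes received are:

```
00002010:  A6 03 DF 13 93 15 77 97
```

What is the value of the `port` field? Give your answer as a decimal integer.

37653

`port` follows `payload_len` (4 bytes), so it starts at byte offset 4 and occupies 2 bytes.
Bytes at offsets 4..5: 93 15.
Big-endian: lowest address holds the most-significant byte.
The bytes are already most-significant first: 0x9315.
0x9315 = 37653.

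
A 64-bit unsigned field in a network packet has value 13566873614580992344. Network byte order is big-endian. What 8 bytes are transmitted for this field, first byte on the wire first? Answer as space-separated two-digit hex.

BC 47 37 AC 0D B8 49 58

13566873614580992344 in hexadecimal, padded to 64 bits, is 0xBC4737AC0DB84958.
Split into bytes (most-significant first): BC 47 37 AC 0D B8 49 58.
Big-endian: lowest address holds the most-significant byte.
So the memory order matches the most-significant-first order: BC 47 37 AC 0D B8 49 58.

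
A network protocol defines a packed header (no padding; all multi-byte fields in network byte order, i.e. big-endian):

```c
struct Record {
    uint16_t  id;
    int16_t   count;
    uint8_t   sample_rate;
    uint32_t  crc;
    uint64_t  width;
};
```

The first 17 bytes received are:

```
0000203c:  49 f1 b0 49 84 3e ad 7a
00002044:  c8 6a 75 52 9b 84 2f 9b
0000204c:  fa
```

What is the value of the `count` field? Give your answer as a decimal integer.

-20407

`count` follows `id` (2 bytes), so it starts at byte offset 2 and occupies 2 bytes.
Bytes at offsets 2..3: B0 49.
Big-endian stores the most-significant byte at the lowest address.
The bytes are already most-significant first: 0xB049.
Top bit is set, so as a signed 16-bit value this is 0xB049 − 2^16 = -20407.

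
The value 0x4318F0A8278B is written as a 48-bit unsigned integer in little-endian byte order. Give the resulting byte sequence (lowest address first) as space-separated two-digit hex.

Split into bytes (most-significant first): 43 18 F0 A8 27 8B.
Little-endian stores the least-significant byte at the lowest address.
So at ascending addresses the bytes are 8B 27 A8 F0 18 43.

8B 27 A8 F0 18 43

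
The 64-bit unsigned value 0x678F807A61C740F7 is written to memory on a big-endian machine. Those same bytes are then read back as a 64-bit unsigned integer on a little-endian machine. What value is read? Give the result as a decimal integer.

Stored big-endian, the bytes at ascending addresses are 67 8F 80 7A 61 C7 40 F7.
Read back as little-endian, the first byte is least significant, giving 0xF740C7617A808F67.
0xF740C7617A808F67 = 17816459347358682983.

17816459347358682983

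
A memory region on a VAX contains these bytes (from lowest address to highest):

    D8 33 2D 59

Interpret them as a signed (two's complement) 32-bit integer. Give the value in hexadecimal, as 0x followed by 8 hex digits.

Little-endian: lowest address holds the least-significant byte.
Reassemble most-significant byte first: 59 2D 33 D8 → 0x592D33D8.

0x592D33D8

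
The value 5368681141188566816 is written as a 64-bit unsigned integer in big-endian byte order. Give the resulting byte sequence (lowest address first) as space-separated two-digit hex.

4A 81 63 0D AC E2 1F 20

5368681141188566816 in hexadecimal, padded to 64 bits, is 0x4A81630DACE21F20.
Split into bytes (most-significant first): 4A 81 63 0D AC E2 1F 20.
Big-endian: lowest address holds the most-significant byte.
So the memory order matches the most-significant-first order: 4A 81 63 0D AC E2 1F 20.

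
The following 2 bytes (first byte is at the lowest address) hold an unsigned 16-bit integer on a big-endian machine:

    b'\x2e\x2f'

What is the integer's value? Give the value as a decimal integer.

11823

Big-endian: lowest address holds the most-significant byte.
The bytes are already most-significant first: 0x2E2F.
0x2E2F = 11823.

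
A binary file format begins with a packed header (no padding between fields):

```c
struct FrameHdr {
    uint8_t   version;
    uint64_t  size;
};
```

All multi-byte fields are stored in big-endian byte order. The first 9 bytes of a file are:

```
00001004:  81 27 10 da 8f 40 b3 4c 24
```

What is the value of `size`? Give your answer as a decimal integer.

`size` follows `version` (1 byte), so it starts at byte offset 1 and occupies 8 bytes.
Bytes at offsets 1..8: 27 10 DA 8F 40 B3 4C 24.
Big-endian stores the most-significant byte at the lowest address.
The bytes are already most-significant first: 0x2710DA8F40B34C24.
0x2710DA8F40B34C24 = 2814990075907230756.

2814990075907230756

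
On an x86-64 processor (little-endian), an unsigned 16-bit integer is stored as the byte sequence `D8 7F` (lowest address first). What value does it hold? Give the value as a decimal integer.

Little-endian: lowest address holds the least-significant byte.
Reassemble most-significant byte first: 7F D8 → 0x7FD8.
0x7FD8 = 32728.

32728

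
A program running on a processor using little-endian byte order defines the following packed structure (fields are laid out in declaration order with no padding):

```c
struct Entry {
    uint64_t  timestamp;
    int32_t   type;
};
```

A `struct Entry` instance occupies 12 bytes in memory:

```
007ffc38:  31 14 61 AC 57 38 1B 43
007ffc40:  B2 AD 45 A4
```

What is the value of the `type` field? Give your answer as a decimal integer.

-1538937422

`type` follows `timestamp` (8 bytes), so it starts at byte offset 8 and occupies 4 bytes.
Bytes at offsets 8..11: B2 AD 45 A4.
In little-endian order the low byte comes first in memory.
Reassemble most-significant byte first: A4 45 AD B2 → 0xA445ADB2.
Top bit is set, so as a signed 32-bit value this is 0xA445ADB2 − 2^32 = -1538937422.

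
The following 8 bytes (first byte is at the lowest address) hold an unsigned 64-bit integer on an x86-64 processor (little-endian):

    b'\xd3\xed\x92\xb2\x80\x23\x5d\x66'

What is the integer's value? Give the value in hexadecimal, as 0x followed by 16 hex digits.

0x665D2380B292EDD3

In little-endian order the low byte comes first in memory.
Reassemble most-significant byte first: 66 5D 23 80 B2 92 ED D3 → 0x665D2380B292EDD3.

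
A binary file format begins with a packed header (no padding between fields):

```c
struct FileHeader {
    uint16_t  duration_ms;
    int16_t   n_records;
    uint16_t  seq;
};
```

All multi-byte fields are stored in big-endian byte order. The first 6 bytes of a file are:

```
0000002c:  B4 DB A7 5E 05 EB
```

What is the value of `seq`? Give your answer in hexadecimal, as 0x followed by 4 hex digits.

0x05EB

`seq` follows `duration_ms` (2 B), `n_records` (2 B), so it starts at offset 2 + 2 = 4 and occupies 2 bytes.
Bytes at offsets 4..5: 05 EB.
In big-endian order the high byte comes first in memory.
The bytes are already most-significant first: 0x05EB.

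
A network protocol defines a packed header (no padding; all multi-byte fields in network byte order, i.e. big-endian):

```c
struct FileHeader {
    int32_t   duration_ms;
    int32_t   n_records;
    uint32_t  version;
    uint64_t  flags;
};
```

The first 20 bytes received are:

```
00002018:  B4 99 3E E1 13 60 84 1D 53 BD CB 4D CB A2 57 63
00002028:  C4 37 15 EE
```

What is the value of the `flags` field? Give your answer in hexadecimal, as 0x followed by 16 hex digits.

`flags` follows `duration_ms` (4 B), `n_records` (4 B), `version` (4 B), so it starts at offset 4 + 4 + 4 = 12 and occupies 8 bytes.
Bytes at offsets 12..19: CB A2 57 63 C4 37 15 EE.
In big-endian order the high byte comes first in memory.
The bytes are already most-significant first: 0xCBA25763C43715EE.

0xCBA25763C43715EE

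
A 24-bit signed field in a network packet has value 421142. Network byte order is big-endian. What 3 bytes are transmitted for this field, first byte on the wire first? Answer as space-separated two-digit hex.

421142 in hexadecimal, padded to 24 bits, is 0x066D16.
Split into bytes (most-significant first): 06 6D 16.
In big-endian order the high byte comes first in memory.
So the memory order matches the most-significant-first order: 06 6D 16.

06 6D 16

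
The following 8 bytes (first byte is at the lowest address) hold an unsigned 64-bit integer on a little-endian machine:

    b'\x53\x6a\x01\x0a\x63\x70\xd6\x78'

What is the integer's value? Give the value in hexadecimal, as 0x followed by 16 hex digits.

In little-endian order the low byte comes first in memory.
Reassemble most-significant byte first: 78 D6 70 63 0A 01 6A 53 → 0x78D670630A016A53.

0x78D670630A016A53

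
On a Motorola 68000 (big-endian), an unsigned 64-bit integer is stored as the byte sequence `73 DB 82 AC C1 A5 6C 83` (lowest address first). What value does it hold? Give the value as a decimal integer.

Big-endian: lowest address holds the most-significant byte.
The bytes are already most-significant first: 0x73DB82ACC1A56C83.
0x73DB82ACC1A56C83 = 8348410012756176003.

8348410012756176003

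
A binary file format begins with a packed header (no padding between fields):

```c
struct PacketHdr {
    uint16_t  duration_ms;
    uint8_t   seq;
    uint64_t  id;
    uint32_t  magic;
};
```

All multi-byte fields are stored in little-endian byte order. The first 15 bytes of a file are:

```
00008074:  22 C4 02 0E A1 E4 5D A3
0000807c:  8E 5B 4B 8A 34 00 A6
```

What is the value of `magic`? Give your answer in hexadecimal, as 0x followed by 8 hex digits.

`magic` follows `duration_ms` (2 B), `seq` (1 B), `id` (8 B), so it starts at offset 2 + 1 + 8 = 11 and occupies 4 bytes.
Bytes at offsets 11..14: 8A 34 00 A6.
Little-endian stores the least-significant byte at the lowest address.
Reassemble most-significant byte first: A6 00 34 8A → 0xA600348A.

0xA600348A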